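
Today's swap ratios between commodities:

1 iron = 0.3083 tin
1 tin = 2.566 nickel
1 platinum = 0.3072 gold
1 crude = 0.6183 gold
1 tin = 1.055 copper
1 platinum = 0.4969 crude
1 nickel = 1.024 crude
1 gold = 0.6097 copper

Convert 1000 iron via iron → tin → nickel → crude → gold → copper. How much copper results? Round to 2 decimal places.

305.38

1000 iron × 0.3083 = 308.3 tin
308.3 tin × 2.566 = 791.0978 nickel
791.0978 nickel × 1.024 = 810.0841472 crude
810.0841472 crude × 0.6183 = 500.87502821376 gold
500.87502821376 gold × 0.6097 = 305.383504701929472 copper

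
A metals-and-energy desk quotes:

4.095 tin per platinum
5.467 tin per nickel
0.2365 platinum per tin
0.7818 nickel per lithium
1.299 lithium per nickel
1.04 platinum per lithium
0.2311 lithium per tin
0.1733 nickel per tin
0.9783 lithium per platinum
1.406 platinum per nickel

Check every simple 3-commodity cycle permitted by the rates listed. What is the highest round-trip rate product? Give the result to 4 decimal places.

lithium→nickel→platinum→lithium: 0.7818 × 1.406 × 0.9783 = 1.07536
tin→nickel→platinum→tin: 0.1733 × 1.406 × 4.095 = 0.99779
tin→lithium→nickel→tin: 0.2311 × 0.7818 × 5.467 = 0.98774
tin→lithium→platinum→tin: 0.2311 × 1.04 × 4.095 = 0.98421
Maximum is lithium→nickel→platinum→lithium at 1.0754; arbitrage exists.

1.0754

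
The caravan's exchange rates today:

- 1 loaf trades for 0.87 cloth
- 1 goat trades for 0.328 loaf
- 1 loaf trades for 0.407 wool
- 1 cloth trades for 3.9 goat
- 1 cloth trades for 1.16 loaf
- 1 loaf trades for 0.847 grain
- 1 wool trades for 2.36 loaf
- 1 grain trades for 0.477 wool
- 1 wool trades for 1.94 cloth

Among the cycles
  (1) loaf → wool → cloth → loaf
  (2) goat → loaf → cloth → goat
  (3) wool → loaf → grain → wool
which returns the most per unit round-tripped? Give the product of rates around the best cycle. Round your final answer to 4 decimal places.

1.1129

(1) 0.407 × 1.94 × 1.16 = 0.91591
(2) 0.328 × 0.87 × 3.9 = 1.11290
(3) 2.36 × 0.847 × 0.477 = 0.95348
Highest is cycle (2) at 1.1129 (>1, arbitrage).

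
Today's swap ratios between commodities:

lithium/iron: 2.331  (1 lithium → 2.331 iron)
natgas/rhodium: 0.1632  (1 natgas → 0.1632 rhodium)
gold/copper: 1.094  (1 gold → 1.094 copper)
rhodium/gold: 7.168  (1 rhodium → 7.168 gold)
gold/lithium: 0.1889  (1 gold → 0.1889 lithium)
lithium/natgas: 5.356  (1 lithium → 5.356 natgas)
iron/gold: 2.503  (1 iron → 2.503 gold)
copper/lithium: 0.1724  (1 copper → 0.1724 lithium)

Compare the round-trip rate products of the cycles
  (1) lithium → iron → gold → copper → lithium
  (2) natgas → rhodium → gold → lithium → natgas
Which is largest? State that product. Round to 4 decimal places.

(1) 2.331 × 2.503 × 1.094 × 0.1724 = 1.10042
(2) 0.1632 × 7.168 × 0.1889 × 5.356 = 1.18356
Highest is cycle (2) at 1.1836 (>1, arbitrage).

1.1836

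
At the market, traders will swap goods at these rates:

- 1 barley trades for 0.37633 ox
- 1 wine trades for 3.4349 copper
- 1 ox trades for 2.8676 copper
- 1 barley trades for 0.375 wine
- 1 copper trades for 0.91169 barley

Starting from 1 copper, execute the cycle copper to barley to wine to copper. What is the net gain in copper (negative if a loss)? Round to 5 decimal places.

1 copper × 0.91169 = 0.91169 barley
0.91169 barley × 0.375 = 0.34188375 wine
0.34188375 wine × 3.4349 = 1.174336492875 copper
Net change: 1.174336492875 − 1 = 0.174336492875 copper

0.17434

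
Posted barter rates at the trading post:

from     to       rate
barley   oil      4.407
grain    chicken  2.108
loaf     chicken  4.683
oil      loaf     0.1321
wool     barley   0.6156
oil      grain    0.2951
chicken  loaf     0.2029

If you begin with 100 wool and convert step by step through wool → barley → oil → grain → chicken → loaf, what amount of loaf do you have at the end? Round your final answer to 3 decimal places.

100 wool × 0.6156 = 61.56 barley
61.56 barley × 4.407 = 271.29492 oil
271.29492 oil × 0.2951 = 80.059130892 grain
80.059130892 grain × 2.108 = 168.764647920336 chicken
168.764647920336 chicken × 0.2029 = 34.2423470630361744 loaf

34.242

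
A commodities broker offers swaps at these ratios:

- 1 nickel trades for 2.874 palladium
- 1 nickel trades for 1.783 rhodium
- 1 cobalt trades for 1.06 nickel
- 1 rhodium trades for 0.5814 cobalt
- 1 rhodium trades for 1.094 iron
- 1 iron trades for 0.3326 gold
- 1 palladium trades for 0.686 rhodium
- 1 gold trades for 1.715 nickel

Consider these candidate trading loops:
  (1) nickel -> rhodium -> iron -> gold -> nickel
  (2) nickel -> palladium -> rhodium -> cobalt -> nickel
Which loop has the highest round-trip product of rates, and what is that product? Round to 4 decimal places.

1.2150

(1) 1.783 × 1.094 × 0.3326 × 1.715 = 1.11264
(2) 2.874 × 0.686 × 0.5814 × 1.06 = 1.21504
Highest is cycle (2) at 1.2150 (>1, arbitrage).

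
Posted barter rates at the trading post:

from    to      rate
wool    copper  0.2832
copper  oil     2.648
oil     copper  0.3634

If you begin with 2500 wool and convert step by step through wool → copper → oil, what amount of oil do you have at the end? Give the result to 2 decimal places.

2500 wool × 0.2832 = 708 copper
708 copper × 2.648 = 1874.784 oil

1874.78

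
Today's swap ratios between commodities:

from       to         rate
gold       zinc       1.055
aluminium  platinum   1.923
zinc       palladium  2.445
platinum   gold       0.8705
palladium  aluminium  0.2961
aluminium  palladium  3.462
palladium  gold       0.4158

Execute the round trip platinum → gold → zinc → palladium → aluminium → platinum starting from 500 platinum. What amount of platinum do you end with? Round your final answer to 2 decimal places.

639.28

500 platinum × 0.8705 = 435.25 gold
435.25 gold × 1.055 = 459.18875 zinc
459.18875 zinc × 2.445 = 1122.71649375 palladium
1122.71649375 palladium × 0.2961 = 332.436353799375 aluminium
332.436353799375 aluminium × 1.923 = 639.275108356198125 platinum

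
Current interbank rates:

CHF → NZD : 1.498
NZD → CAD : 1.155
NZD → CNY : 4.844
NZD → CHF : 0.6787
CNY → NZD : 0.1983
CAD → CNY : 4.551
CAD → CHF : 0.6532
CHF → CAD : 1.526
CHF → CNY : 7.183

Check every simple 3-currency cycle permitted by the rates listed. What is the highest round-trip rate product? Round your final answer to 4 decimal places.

1.1302

NZD→CAD→CHF→NZD: 1.155 × 0.6532 × 1.498 = 1.13016
NZD→CAD→CNY→NZD: 1.155 × 4.551 × 0.1983 = 1.04235
NZD→CHF→CNY→NZD: 0.6787 × 7.183 × 0.1983 = 0.96673
Maximum is NZD→CAD→CHF→NZD at 1.1302; arbitrage exists.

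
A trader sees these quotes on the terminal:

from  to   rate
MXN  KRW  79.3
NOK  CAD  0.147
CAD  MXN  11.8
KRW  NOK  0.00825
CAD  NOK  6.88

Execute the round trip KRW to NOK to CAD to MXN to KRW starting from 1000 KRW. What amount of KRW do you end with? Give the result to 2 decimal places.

1000 KRW × 0.00825 = 8.25 NOK
8.25 NOK × 0.147 = 1.21275 CAD
1.21275 CAD × 11.8 = 14.31045 MXN
14.31045 MXN × 79.3 = 1134.818685 KRW

1134.82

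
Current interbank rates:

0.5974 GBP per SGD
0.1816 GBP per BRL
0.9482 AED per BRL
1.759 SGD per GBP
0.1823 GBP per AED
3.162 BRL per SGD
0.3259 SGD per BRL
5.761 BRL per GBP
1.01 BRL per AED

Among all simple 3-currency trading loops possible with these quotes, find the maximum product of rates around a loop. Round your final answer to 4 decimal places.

SGD→GBP→BRL→SGD: 0.5974 × 5.761 × 0.3259 = 1.12162
SGD→BRL→GBP→SGD: 3.162 × 0.1816 × 1.759 = 1.01005
GBP→BRL→AED→GBP: 5.761 × 0.9482 × 0.1823 = 0.99583
Maximum is SGD→GBP→BRL→SGD at 1.1216; arbitrage exists.

1.1216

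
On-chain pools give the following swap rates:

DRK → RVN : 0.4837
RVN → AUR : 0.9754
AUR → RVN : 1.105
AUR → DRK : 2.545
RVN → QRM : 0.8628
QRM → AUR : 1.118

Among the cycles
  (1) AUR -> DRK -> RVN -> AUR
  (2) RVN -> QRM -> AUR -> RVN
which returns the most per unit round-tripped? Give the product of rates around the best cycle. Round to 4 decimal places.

1.2007

(1) 2.545 × 0.4837 × 0.9754 = 1.20073
(2) 0.8628 × 1.118 × 1.105 = 1.06589
Highest is cycle (1) at 1.2007 (>1, arbitrage).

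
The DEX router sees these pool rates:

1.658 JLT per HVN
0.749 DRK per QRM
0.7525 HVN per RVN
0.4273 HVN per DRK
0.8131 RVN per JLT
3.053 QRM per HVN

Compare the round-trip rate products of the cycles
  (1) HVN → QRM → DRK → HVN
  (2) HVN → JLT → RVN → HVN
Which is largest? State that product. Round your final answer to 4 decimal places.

1.0145

(1) 3.053 × 0.749 × 0.4273 = 0.97711
(2) 1.658 × 0.8131 × 0.7525 = 1.01446
Highest is cycle (2) at 1.0145 (>1, arbitrage).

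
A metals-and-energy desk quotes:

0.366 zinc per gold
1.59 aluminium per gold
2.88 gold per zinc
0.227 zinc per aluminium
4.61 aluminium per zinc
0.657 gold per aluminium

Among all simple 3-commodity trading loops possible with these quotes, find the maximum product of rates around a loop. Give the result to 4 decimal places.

aluminium→gold→zinc→aluminium: 0.657 × 0.366 × 4.61 = 1.10853
aluminium→zinc→gold→aluminium: 0.227 × 2.88 × 1.59 = 1.03948
Maximum is aluminium→gold→zinc→aluminium at 1.1085; arbitrage exists.

1.1085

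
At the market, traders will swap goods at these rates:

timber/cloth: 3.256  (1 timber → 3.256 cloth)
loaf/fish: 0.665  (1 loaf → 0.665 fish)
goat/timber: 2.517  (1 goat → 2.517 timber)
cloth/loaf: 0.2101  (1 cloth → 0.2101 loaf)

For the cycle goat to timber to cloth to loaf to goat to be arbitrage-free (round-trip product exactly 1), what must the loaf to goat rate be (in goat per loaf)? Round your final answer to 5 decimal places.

Known legs of the cycle: 2.517 × 3.256 × 0.2101 = 1.7218434552
For no arbitrage the full-cycle product must be 1, so the missing rate is 1 / 1.7218434552 ≈ 0.5807729.

0.58077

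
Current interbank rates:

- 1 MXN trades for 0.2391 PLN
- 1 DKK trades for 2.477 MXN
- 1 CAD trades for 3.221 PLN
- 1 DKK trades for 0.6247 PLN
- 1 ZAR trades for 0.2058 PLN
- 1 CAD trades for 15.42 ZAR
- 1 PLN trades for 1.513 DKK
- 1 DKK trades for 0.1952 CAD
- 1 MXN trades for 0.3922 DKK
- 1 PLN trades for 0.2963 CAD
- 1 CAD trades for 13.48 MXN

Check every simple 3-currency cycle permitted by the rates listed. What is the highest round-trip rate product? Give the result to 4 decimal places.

MXN→DKK→CAD→MXN: 0.3922 × 0.1952 × 13.48 = 1.03199
MXN→PLN→CAD→MXN: 0.2391 × 0.2963 × 13.48 = 0.95500
DKK→CAD→PLN→DKK: 0.1952 × 3.221 × 1.513 = 0.95128
ZAR→PLN→CAD→ZAR: 0.2058 × 0.2963 × 15.42 = 0.94029
MXN→PLN→DKK→MXN: 0.2391 × 1.513 × 2.477 = 0.89608
Maximum is MXN→DKK→CAD→MXN at 1.0320; arbitrage exists.

1.0320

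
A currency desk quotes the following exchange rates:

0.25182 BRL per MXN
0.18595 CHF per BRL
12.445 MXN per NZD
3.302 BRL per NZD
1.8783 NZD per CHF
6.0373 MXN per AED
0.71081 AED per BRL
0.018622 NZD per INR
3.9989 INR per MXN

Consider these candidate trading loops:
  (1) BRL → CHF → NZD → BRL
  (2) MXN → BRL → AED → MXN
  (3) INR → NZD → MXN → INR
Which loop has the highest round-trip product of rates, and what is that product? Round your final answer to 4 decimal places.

(1) 0.18595 × 1.8783 × 3.302 = 1.15329
(2) 0.25182 × 0.71081 × 6.0373 = 1.08065
(3) 0.018622 × 12.445 × 3.9989 = 0.92675
Highest is cycle (1) at 1.1533 (>1, arbitrage).

1.1533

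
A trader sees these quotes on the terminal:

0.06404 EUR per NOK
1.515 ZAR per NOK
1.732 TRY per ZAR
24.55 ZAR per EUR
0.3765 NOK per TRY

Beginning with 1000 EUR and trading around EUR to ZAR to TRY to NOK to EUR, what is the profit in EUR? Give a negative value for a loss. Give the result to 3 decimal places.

1000 EUR × 24.55 = 24550 ZAR
24550 ZAR × 1.732 = 42520.6 TRY
42520.6 TRY × 0.3765 = 16009.0059 NOK
16009.0059 NOK × 0.06404 = 1025.216737836 EUR
Net change: 1025.216737836 − 1000 = 25.216737836 EUR

25.217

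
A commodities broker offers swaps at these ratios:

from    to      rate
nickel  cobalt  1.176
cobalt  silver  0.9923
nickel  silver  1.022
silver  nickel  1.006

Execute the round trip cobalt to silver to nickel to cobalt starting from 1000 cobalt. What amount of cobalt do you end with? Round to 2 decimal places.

1000 cobalt × 0.9923 = 992.3 silver
992.3 silver × 1.006 = 998.2538 nickel
998.2538 nickel × 1.176 = 1173.9464688 cobalt

1173.95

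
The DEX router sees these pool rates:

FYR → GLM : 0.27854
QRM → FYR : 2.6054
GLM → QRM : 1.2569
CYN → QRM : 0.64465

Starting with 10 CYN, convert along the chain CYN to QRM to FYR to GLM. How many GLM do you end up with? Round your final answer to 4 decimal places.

10 CYN × 0.64465 = 6.4465 QRM
6.4465 QRM × 2.6054 = 16.7957111 FYR
16.7957111 FYR × 0.27854 = 4.678277369794 GLM

4.6783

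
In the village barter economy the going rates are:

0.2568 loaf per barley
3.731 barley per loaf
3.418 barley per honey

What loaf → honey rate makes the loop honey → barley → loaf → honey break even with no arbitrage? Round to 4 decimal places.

1.1393

Known legs of the cycle: 3.418 × 0.2568 = 0.8777424
For no arbitrage the full-cycle product must be 1, so the missing rate is 1 / 0.8777424 ≈ 1.139286.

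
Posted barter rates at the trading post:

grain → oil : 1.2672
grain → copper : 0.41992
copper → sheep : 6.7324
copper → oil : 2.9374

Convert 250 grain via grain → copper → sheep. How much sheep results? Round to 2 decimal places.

706.77

250 grain × 0.41992 = 104.98 copper
104.98 copper × 6.7324 = 706.767352 sheep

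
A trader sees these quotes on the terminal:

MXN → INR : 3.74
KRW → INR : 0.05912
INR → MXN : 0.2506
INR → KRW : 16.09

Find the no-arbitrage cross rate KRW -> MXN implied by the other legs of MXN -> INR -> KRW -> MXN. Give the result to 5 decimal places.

Known legs of the cycle: 3.74 × 16.09 = 60.1766
For no arbitrage the full-cycle product must be 1, so the missing rate is 1 / 60.1766 ≈ 0.0166178.

0.01662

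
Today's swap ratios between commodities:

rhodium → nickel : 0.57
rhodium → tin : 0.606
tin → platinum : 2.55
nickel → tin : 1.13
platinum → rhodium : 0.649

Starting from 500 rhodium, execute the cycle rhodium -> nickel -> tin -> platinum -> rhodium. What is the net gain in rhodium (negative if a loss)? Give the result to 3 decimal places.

500 rhodium × 0.57 = 285 nickel
285 nickel × 1.13 = 322.05 tin
322.05 tin × 2.55 = 821.2275 platinum
821.2275 platinum × 0.649 = 532.9766475 rhodium
Net change: 532.9766475 − 500 = 32.9766475 rhodium

32.977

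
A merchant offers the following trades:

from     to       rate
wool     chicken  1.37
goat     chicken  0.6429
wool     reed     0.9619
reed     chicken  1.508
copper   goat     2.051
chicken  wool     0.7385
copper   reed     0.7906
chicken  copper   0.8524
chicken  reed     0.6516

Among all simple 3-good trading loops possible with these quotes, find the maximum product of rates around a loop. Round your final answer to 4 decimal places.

1.1240

goat→chicken→copper→goat: 0.6429 × 0.8524 × 2.051 = 1.12396
wool→reed→chicken→wool: 0.9619 × 1.508 × 0.7385 = 1.07123
chicken→copper→reed→chicken: 0.8524 × 0.7906 × 1.508 = 1.01625
Maximum is goat→chicken→copper→goat at 1.1240; arbitrage exists.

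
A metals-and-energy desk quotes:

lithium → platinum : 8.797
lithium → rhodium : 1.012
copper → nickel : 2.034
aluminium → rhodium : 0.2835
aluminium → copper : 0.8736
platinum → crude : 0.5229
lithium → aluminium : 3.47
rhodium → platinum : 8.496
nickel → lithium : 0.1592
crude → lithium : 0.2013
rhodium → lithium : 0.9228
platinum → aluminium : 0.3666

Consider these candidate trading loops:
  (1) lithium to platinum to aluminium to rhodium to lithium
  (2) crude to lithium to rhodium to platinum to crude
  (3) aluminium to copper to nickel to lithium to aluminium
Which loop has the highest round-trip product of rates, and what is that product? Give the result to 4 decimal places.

0.9816

(1) 8.797 × 0.3666 × 0.2835 × 0.9228 = 0.84370
(2) 0.2013 × 1.012 × 8.496 × 0.5229 = 0.90502
(3) 0.8736 × 2.034 × 0.1592 × 3.47 = 0.98160
Highest is cycle (3) at 0.9816 (≤1, no arbitrage).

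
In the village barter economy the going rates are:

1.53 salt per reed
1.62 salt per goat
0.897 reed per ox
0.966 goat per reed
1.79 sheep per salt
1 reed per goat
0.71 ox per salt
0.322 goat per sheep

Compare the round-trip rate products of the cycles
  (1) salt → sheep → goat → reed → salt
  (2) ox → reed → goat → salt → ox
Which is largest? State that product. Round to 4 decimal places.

0.9967

(1) 1.79 × 0.322 × 1 × 1.53 = 0.88186
(2) 0.897 × 0.966 × 1.62 × 0.71 = 0.99665
Highest is cycle (2) at 0.9967 (≤1, no arbitrage).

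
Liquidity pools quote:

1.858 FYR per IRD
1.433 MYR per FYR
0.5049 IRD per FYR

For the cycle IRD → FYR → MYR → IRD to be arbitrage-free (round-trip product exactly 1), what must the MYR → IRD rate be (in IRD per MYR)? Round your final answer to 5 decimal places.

0.37558

Known legs of the cycle: 1.858 × 1.433 = 2.662514
For no arbitrage the full-cycle product must be 1, so the missing rate is 1 / 2.662514 ≈ 0.3755849.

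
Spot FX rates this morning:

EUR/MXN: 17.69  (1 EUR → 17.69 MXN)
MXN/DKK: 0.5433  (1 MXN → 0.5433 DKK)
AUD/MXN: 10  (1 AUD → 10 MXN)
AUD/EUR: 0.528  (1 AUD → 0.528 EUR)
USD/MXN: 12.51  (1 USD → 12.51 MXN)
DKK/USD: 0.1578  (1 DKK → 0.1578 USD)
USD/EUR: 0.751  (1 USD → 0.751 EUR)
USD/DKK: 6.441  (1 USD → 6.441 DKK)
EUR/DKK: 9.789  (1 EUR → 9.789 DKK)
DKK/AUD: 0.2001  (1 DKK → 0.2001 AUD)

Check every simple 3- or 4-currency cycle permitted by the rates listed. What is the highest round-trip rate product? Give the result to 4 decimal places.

EUR→DKK→USD→EUR: 9.789 × 0.1578 × 0.751 = 1.16007
MXN→DKK→USD→EUR→MXN: 0.5433 × 0.1578 × 0.751 × 17.69 = 1.13898
MXN→DKK→AUD→MXN: 0.5433 × 0.2001 × 10 = 1.08714
MXN→DKK→USD→MXN: 0.5433 × 0.1578 × 12.51 = 1.07252
EUR→DKK→AUD→EUR: 9.789 × 0.2001 × 0.528 = 1.03424
MXN→DKK→AUD→EUR→MXN: 0.5433 × 0.2001 × 0.528 × 17.69 = 1.01543
Maximum is EUR→DKK→USD→EUR at 1.1601; arbitrage exists.

1.1601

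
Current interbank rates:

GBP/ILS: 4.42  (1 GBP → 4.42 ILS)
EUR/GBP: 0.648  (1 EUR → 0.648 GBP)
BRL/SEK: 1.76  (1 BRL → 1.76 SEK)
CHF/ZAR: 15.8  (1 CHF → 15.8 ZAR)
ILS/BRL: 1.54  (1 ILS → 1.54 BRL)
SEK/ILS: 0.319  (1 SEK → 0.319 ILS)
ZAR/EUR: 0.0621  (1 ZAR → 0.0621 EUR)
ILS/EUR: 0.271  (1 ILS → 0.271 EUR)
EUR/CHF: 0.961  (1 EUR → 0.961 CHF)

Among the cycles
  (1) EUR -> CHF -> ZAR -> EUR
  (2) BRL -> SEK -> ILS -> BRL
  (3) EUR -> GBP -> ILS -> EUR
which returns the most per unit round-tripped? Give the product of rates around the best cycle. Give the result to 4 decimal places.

(1) 0.961 × 15.8 × 0.0621 = 0.94291
(2) 1.76 × 0.319 × 1.54 = 0.86462
(3) 0.648 × 4.42 × 0.271 = 0.77619
Highest is cycle (1) at 0.9429 (≤1, no arbitrage).

0.9429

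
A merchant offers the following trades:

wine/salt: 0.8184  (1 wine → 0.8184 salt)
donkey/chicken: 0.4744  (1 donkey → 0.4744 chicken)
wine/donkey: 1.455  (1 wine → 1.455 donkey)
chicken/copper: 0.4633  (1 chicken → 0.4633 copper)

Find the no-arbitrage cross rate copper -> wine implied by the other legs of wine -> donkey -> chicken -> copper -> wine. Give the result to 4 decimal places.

3.1270

Known legs of the cycle: 1.455 × 0.4744 × 0.4633 = 0.3197937516
For no arbitrage the full-cycle product must be 1, so the missing rate is 1 / 0.3197937516 ≈ 3.127015.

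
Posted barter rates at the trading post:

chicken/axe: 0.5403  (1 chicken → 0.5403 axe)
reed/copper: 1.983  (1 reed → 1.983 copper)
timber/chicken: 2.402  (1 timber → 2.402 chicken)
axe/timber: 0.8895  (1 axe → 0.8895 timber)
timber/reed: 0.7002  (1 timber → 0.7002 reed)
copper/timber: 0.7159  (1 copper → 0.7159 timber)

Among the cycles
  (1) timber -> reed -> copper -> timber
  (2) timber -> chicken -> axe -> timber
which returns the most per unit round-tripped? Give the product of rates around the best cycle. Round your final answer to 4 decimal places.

(1) 0.7002 × 1.983 × 0.7159 = 0.99402
(2) 2.402 × 0.5403 × 0.8895 = 1.15439
Highest is cycle (2) at 1.1544 (>1, arbitrage).

1.1544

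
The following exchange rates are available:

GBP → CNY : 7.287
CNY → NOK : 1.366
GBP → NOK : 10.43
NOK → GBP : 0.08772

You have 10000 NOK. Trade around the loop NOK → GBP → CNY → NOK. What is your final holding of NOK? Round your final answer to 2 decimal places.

8731.69

10000 NOK × 0.08772 = 877.2 GBP
877.2 GBP × 7.287 = 6392.1564 CNY
6392.1564 CNY × 1.366 = 8731.6856424 NOK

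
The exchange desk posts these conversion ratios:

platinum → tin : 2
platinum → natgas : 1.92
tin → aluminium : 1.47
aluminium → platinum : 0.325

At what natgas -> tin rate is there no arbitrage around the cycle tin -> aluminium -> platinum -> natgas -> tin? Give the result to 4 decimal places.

Known legs of the cycle: 1.47 × 0.325 × 1.92 = 0.91728
For no arbitrage the full-cycle product must be 1, so the missing rate is 1 / 0.91728 ≈ 1.090180.

1.0902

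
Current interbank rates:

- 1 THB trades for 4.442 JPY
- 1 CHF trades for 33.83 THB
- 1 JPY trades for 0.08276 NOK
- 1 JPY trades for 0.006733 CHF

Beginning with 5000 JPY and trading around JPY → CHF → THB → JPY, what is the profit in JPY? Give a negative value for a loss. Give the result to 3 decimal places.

58.936

5000 JPY × 0.006733 = 33.665 CHF
33.665 CHF × 33.83 = 1138.88695 THB
1138.88695 THB × 4.442 = 5058.9358319 JPY
Net change: 5058.9358319 − 5000 = 58.9358319 JPY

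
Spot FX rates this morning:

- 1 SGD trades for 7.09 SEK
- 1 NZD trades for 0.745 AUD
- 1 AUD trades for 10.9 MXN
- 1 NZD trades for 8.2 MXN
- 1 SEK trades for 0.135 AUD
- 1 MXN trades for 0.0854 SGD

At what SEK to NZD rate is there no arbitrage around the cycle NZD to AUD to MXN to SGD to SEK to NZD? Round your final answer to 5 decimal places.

0.20338

Known legs of the cycle: 0.745 × 10.9 × 0.0854 × 7.09 = 4.916849063
For no arbitrage the full-cycle product must be 1, so the missing rate is 1 / 4.916849063 ≈ 0.2033823.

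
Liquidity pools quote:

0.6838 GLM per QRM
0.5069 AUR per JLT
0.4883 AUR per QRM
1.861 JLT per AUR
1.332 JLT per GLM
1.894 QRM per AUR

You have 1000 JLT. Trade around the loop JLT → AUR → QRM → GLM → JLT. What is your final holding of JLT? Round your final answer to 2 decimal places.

874.45

1000 JLT × 0.5069 = 506.9 AUR
506.9 AUR × 1.894 = 960.0686 QRM
960.0686 QRM × 0.6838 = 656.49490868 GLM
656.49490868 GLM × 1.332 = 874.45121836176 JLT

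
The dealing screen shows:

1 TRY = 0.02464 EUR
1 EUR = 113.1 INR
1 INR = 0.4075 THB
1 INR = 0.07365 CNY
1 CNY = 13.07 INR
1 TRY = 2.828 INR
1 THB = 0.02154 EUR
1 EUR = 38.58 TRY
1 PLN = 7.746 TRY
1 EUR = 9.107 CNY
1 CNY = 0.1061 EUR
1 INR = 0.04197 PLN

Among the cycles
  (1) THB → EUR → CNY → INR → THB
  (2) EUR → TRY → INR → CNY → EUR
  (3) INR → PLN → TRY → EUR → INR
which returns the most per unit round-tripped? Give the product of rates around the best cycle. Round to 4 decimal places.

1.0448

(1) 0.02154 × 9.107 × 13.07 × 0.4075 = 1.04478
(2) 38.58 × 2.828 × 0.07365 × 0.1061 = 0.85257
(3) 0.04197 × 7.746 × 0.02464 × 113.1 = 0.90598
Highest is cycle (1) at 1.0448 (>1, arbitrage).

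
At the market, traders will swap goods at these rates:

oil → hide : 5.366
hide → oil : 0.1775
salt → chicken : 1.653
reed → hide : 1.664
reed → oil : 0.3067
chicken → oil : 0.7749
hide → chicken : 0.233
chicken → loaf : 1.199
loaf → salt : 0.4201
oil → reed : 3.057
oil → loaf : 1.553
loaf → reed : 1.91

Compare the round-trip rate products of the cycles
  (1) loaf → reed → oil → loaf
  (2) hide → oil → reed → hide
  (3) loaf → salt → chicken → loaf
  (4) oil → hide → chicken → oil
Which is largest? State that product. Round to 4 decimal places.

(1) 1.91 × 0.3067 × 1.553 = 0.90974
(2) 0.1775 × 3.057 × 1.664 = 0.90292
(3) 0.4201 × 1.653 × 1.199 = 0.83262
(4) 5.366 × 0.233 × 0.7749 = 0.96884
Highest is cycle (4) at 0.9688 (≤1, no arbitrage).

0.9688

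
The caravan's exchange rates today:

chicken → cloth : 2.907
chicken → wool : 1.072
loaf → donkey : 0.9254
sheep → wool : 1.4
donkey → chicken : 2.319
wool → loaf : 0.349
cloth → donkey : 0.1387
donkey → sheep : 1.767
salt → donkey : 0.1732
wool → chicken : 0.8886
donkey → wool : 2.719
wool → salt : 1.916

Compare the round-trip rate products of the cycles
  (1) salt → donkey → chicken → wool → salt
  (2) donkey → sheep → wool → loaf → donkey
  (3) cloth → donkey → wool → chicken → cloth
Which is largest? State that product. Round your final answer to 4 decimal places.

0.9742

(1) 0.1732 × 2.319 × 1.072 × 1.916 = 0.82497
(2) 1.767 × 1.4 × 0.349 × 0.9254 = 0.79895
(3) 0.1387 × 2.719 × 0.8886 × 2.907 = 0.97418
Highest is cycle (3) at 0.9742 (≤1, no arbitrage).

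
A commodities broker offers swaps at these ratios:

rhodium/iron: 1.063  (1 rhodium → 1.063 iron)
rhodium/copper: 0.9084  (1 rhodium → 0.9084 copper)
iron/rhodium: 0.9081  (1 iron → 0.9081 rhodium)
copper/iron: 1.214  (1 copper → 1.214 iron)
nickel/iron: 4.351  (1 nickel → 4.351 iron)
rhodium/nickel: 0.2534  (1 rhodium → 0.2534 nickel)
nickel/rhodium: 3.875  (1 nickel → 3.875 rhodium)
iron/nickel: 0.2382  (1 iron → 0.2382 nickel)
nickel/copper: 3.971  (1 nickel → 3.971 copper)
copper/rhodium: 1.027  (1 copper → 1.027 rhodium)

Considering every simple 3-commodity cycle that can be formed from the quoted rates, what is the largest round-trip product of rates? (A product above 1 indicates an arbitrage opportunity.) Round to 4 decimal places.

1.1483

nickel→copper→iron→nickel: 3.971 × 1.214 × 0.2382 = 1.14831
nickel→copper→rhodium→nickel: 3.971 × 1.027 × 0.2534 = 1.03342
iron→rhodium→copper→iron: 0.9081 × 0.9084 × 1.214 = 1.00145
nickel→iron→rhodium→nickel: 4.351 × 0.9081 × 0.2534 = 1.00122
nickel→rhodium→iron→nickel: 3.875 × 1.063 × 0.2382 = 0.98118
Maximum is nickel→copper→iron→nickel at 1.1483; arbitrage exists.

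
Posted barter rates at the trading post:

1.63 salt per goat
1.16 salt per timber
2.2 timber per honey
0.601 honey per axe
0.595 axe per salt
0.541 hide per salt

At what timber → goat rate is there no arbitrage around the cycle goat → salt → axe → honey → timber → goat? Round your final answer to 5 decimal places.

Known legs of the cycle: 1.63 × 0.595 × 0.601 × 2.2 = 1.28233567
For no arbitrage the full-cycle product must be 1, so the missing rate is 1 / 1.28233567 ≈ 0.7798270.

0.77983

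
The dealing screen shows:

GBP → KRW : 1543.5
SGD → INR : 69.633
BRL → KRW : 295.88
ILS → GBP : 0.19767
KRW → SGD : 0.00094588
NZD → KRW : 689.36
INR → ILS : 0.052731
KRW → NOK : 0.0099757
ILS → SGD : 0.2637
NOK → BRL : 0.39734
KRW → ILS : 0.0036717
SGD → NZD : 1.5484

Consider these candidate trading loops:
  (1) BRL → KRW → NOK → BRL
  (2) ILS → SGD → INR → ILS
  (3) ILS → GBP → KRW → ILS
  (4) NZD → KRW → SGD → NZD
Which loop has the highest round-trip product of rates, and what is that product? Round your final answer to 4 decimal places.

1.1728

(1) 295.88 × 0.0099757 × 0.39734 = 1.17279
(2) 0.2637 × 69.633 × 0.052731 = 0.96826
(3) 0.19767 × 1543.5 × 0.0036717 = 1.12025
(4) 689.36 × 0.00094588 × 1.5484 = 1.00964
Highest is cycle (1) at 1.1728 (>1, arbitrage).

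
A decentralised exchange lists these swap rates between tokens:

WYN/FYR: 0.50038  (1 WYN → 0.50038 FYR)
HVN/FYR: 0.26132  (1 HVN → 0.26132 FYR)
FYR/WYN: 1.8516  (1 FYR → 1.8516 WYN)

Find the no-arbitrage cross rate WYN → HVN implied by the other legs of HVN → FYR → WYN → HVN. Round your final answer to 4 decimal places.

2.0667

Known legs of the cycle: 0.26132 × 1.8516 = 0.483860112
For no arbitrage the full-cycle product must be 1, so the missing rate is 1 / 0.483860112 ≈ 2.066713.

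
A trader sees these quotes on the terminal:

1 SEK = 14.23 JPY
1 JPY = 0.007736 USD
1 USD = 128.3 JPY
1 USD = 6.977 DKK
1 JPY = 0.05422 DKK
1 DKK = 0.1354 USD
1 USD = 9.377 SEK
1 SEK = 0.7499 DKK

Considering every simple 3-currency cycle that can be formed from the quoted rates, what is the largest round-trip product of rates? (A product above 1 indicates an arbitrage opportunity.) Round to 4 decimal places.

1.0323

JPY→USD→SEK→JPY: 0.007736 × 9.377 × 14.23 = 1.03225
DKK→USD→SEK→DKK: 0.1354 × 9.377 × 0.7499 = 0.95211
DKK→USD→JPY→DKK: 0.1354 × 128.3 × 0.05422 = 0.94190
Maximum is JPY→USD→SEK→JPY at 1.0323; arbitrage exists.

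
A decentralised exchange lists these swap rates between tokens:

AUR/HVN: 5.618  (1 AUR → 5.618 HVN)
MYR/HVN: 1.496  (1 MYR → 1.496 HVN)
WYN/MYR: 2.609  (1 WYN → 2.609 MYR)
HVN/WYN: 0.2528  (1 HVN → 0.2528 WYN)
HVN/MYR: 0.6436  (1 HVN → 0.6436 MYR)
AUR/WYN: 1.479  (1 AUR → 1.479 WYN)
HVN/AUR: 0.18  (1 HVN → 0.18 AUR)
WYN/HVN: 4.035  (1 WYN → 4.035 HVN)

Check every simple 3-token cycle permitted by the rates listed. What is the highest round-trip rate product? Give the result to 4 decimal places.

AUR→WYN→HVN→AUR: 1.479 × 4.035 × 0.18 = 1.07420
WYN→MYR→HVN→WYN: 2.609 × 1.496 × 0.2528 = 0.98669
Maximum is AUR→WYN→HVN→AUR at 1.0742; arbitrage exists.

1.0742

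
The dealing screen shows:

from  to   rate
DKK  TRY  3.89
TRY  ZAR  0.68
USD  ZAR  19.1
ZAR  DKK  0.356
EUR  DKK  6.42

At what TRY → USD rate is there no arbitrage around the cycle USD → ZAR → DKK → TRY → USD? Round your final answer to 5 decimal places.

0.03781

Known legs of the cycle: 19.1 × 0.356 × 3.89 = 26.450444
For no arbitrage the full-cycle product must be 1, so the missing rate is 1 / 26.450444 ≈ 0.0378065.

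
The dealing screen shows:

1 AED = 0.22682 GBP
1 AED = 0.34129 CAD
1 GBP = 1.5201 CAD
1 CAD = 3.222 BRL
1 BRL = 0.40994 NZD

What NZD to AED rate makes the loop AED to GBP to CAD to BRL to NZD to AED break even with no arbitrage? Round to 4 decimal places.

Known legs of the cycle: 0.22682 × 1.5201 × 3.222 × 0.40994 = 0.45540661847830776
For no arbitrage the full-cycle product must be 1, so the missing rate is 1 / 0.45540661847830776 ≈ 2.195840.

2.1958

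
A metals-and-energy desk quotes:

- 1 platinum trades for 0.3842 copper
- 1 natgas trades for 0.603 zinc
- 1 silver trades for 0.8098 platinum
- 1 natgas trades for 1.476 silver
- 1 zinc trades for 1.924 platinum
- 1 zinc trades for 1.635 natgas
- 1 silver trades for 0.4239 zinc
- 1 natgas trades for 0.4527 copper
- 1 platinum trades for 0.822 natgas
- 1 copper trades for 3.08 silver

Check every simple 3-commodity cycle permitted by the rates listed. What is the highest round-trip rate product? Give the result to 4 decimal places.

1.0230

zinc→natgas→silver→zinc: 1.635 × 1.476 × 0.4239 = 1.02298
platinum→natgas→silver→platinum: 0.822 × 1.476 × 0.8098 = 0.98251
platinum→copper→silver→platinum: 0.3842 × 3.08 × 0.8098 = 0.95827
platinum→natgas→zinc→platinum: 0.822 × 0.603 × 1.924 = 0.95366
Maximum is zinc→natgas→silver→zinc at 1.0230; arbitrage exists.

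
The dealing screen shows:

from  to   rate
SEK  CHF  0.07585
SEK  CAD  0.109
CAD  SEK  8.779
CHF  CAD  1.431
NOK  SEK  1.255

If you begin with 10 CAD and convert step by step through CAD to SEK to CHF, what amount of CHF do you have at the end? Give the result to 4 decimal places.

10 CAD × 8.779 = 87.79 SEK
87.79 SEK × 0.07585 = 6.6588715 CHF

6.6589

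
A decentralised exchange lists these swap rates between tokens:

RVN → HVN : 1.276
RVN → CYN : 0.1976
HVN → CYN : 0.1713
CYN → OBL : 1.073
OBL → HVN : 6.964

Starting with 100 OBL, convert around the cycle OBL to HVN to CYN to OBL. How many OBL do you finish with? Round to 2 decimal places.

100 OBL × 6.964 = 696.4 HVN
696.4 HVN × 0.1713 = 119.29332 CYN
119.29332 CYN × 1.073 = 128.00173236 OBL

128.00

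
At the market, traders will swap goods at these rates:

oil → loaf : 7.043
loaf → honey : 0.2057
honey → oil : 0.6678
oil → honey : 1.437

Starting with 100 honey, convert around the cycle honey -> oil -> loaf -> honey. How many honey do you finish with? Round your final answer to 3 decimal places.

100 honey × 0.6678 = 66.78 oil
66.78 oil × 7.043 = 470.33154 loaf
470.33154 loaf × 0.2057 = 96.747197778 honey

96.747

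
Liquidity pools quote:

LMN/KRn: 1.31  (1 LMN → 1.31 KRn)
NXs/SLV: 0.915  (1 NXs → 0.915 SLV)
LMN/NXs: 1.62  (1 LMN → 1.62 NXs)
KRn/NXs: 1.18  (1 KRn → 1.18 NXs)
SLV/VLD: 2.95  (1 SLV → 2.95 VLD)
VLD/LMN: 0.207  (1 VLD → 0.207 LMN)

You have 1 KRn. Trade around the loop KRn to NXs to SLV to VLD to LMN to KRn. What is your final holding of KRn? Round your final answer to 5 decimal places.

1 KRn × 1.18 = 1.18 NXs
1.18 NXs × 0.915 = 1.0797 SLV
1.0797 SLV × 2.95 = 3.185115 VLD
3.185115 VLD × 0.207 = 0.659318805 LMN
0.659318805 LMN × 1.31 = 0.86370763455 KRn

0.86371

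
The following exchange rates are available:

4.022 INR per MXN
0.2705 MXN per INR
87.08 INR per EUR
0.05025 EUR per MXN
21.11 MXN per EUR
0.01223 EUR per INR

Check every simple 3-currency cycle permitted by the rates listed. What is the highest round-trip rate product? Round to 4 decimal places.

INR→MXN→EUR→INR: 0.2705 × 0.05025 × 87.08 = 1.18365
INR→EUR→MXN→INR: 0.01223 × 21.11 × 4.022 = 1.03838
Maximum is INR→MXN→EUR→INR at 1.1836; arbitrage exists.

1.1836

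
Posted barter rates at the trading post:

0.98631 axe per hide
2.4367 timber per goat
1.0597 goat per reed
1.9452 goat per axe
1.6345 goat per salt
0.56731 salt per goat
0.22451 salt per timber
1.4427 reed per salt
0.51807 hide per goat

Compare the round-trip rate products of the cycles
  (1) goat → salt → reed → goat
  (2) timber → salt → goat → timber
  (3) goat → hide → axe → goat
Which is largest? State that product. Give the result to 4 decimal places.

0.9940

(1) 0.56731 × 1.4427 × 1.0597 = 0.86732
(2) 0.22451 × 1.6345 × 2.4367 = 0.89418
(3) 0.51807 × 0.98631 × 1.9452 = 0.99395
Highest is cycle (3) at 0.9940 (≤1, no arbitrage).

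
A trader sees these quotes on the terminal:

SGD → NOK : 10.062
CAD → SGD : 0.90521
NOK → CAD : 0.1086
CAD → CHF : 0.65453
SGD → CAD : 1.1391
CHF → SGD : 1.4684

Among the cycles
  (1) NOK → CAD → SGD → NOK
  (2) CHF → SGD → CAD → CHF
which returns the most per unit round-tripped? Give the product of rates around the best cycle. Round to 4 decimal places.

(1) 0.1086 × 0.90521 × 10.062 = 0.98915
(2) 1.4684 × 1.1391 × 0.65453 = 1.09480
Highest is cycle (2) at 1.0948 (>1, arbitrage).

1.0948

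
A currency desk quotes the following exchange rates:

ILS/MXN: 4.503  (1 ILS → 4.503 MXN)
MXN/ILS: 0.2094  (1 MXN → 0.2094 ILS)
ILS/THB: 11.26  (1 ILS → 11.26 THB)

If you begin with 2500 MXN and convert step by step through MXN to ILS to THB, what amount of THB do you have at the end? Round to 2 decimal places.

2500 MXN × 0.2094 = 523.5 ILS
523.5 ILS × 11.26 = 5894.61 THB

5894.61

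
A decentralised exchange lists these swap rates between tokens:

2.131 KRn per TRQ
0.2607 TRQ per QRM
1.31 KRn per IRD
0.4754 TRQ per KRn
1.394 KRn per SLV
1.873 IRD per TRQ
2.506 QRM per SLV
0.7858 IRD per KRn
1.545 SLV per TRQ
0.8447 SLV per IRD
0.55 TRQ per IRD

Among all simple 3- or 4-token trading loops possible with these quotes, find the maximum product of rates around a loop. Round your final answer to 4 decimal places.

1.1665

TRQ→IRD→KRn→TRQ: 1.873 × 1.31 × 0.4754 = 1.16646
TRQ→IRD→SLV→KRn→TRQ: 1.873 × 0.8447 × 1.394 × 0.4754 = 1.04849
TRQ→IRD→SLV→QRM→TRQ: 1.873 × 0.8447 × 2.506 × 0.2607 = 1.03362
TRQ→SLV→KRn→TRQ: 1.545 × 1.394 × 0.4754 = 1.02388
TRQ→SLV→QRM→TRQ: 1.545 × 2.506 × 0.2607 = 1.00937
TRQ→SLV→KRn→IRD→TRQ: 1.545 × 1.394 × 0.7858 × 0.55 = 0.93082
KRn→IRD→SLV→KRn: 0.7858 × 0.8447 × 1.394 = 0.92529
TRQ→KRn→IRD→TRQ: 2.131 × 0.7858 × 0.55 = 0.92100
Maximum is TRQ→IRD→KRn→TRQ at 1.1665; arbitrage exists.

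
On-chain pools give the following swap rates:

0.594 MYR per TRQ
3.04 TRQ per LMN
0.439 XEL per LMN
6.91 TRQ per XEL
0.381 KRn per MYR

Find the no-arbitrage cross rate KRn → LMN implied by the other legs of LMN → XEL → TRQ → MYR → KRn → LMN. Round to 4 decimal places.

Known legs of the cycle: 0.439 × 6.91 × 0.594 × 0.381 = 0.68652125586
For no arbitrage the full-cycle product must be 1, so the missing rate is 1 / 0.68652125586 ≈ 1.456619.

1.4566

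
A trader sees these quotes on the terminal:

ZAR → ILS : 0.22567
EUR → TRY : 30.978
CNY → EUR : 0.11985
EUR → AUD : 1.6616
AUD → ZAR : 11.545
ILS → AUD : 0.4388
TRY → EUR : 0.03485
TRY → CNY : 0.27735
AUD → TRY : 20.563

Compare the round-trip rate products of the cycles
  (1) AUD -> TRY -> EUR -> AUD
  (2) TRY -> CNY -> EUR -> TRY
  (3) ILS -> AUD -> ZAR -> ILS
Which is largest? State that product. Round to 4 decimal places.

1.1907

(1) 20.563 × 0.03485 × 1.6616 = 1.19074
(2) 0.27735 × 0.11985 × 30.978 = 1.02972
(3) 0.4388 × 11.545 × 0.22567 = 1.14323
Highest is cycle (1) at 1.1907 (>1, arbitrage).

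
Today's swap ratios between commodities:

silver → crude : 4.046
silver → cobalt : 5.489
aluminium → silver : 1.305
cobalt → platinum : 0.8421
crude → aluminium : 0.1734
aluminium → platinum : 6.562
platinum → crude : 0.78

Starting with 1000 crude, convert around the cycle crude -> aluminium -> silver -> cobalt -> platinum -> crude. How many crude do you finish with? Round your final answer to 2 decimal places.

1000 crude × 0.1734 = 173.4 aluminium
173.4 aluminium × 1.305 = 226.287 silver
226.287 silver × 5.489 = 1242.089343 cobalt
1242.089343 cobalt × 0.8421 = 1045.9634357403 platinum
1045.9634357403 platinum × 0.78 = 815.851479877434 crude

815.85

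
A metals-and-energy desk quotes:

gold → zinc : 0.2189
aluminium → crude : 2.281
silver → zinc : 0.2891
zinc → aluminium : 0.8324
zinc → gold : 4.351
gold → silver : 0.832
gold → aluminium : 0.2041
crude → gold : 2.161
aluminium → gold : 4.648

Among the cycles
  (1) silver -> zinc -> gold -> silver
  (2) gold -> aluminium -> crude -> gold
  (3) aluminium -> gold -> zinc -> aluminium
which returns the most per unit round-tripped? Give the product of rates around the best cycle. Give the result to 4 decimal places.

(1) 0.2891 × 4.351 × 0.832 = 1.04655
(2) 0.2041 × 2.281 × 2.161 = 1.00606
(3) 4.648 × 0.2189 × 0.8324 = 0.84692
Highest is cycle (1) at 1.0466 (>1, arbitrage).

1.0466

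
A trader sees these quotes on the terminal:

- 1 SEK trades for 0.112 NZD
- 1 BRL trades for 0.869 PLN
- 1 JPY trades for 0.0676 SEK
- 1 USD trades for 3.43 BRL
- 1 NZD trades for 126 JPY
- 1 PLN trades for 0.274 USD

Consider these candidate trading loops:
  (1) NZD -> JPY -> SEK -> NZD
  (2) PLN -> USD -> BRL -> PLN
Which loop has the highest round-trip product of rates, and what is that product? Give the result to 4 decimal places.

0.9540

(1) 126 × 0.0676 × 0.112 = 0.95397
(2) 0.274 × 3.43 × 0.869 = 0.81670
Highest is cycle (1) at 0.9540 (≤1, no arbitrage).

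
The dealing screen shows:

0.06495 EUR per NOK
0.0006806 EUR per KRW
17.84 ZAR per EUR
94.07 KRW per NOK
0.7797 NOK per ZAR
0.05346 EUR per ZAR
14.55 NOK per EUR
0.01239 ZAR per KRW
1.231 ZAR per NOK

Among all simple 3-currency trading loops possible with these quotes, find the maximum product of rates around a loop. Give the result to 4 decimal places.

0.9575

ZAR→EUR→NOK→ZAR: 0.05346 × 14.55 × 1.231 = 0.95752
KRW→EUR→NOK→KRW: 0.0006806 × 14.55 × 94.07 = 0.93155
ZAR→NOK→KRW→ZAR: 0.7797 × 94.07 × 0.01239 = 0.90876
ZAR→NOK→EUR→ZAR: 0.7797 × 0.06495 × 17.84 = 0.90344
Maximum is ZAR→EUR→NOK→ZAR at 0.9575; no arbitrage — every cycle loses value.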